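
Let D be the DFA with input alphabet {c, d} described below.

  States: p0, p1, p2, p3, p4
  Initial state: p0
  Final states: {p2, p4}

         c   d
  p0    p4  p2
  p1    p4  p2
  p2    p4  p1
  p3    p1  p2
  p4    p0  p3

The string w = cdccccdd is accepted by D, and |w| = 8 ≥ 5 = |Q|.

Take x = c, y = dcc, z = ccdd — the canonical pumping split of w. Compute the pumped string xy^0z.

cccdd

xy⁰z = xz = c·ccdd = cccdd.
Reading y = dcc takes D from p4 back to p4, so after x the machine is still in p4, and z then leads to the accepting state p2. Hence cccdd ∈ L(D).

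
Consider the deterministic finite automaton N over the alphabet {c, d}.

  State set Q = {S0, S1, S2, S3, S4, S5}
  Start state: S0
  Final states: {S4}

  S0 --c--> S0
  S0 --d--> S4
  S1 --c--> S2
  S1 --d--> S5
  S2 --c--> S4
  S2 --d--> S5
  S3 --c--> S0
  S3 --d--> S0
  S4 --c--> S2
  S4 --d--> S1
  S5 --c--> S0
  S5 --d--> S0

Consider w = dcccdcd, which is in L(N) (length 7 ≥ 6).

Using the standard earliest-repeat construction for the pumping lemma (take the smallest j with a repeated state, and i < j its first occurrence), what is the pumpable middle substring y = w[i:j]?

cc

Run of N on w = d c c c d c d:
  step 0: S0  (start)
  step 1: S4  (read d: S0→S4)
  step 2: S2  (read c: S4→S2)
  step 3: S4  (read c: S2→S4)   ← first repeat (S4 seen earlier)
  step 4: S2  (read c: S4→S2)
  step 5: S5  (read d: S2→S5)
  step 6: S0  (read c: S5→S0)
  step 7: S4  (read d: S0→S4)

So i = 1, j = 3, giving x = w[0:1] = d, y = w[1:3] = cc, z = w[3:7] = cdcd.
Check: |xy| = 3 ≤ 6 and |y| = 2 ≥ 1. Reading y takes N from S4 back to S4, so every xyⁱz is accepted.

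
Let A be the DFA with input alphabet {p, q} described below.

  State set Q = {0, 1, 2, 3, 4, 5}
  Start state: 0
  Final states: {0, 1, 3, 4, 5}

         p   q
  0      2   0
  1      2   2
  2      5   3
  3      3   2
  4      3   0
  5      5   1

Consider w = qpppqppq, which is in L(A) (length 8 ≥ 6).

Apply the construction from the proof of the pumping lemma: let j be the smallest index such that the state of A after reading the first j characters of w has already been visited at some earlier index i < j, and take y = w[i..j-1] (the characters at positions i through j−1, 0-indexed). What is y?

State sequence: 0 -q-> 0 -p-> 2 -p-> 5 -p-> 5 -q-> 1 -p-> 2 -p-> 5 -q-> 1
First repeat at step 1: 0 was already visited.

So i = 0, j = 1, giving x = w[0:0] = ε, y = w[0:1] = q, z = w[1:8] = pppqppq.
Check: |xy| = 1 ≤ 6 and |y| = 1 ≥ 1. Reading y takes A from 0 back to 0, so every xyⁱz is accepted.
The DFA has 6 states, so the proof of the pumping lemma guarantees a repeated state among the first 6+1 visited; the segment between the two visits is the pumpable y.

q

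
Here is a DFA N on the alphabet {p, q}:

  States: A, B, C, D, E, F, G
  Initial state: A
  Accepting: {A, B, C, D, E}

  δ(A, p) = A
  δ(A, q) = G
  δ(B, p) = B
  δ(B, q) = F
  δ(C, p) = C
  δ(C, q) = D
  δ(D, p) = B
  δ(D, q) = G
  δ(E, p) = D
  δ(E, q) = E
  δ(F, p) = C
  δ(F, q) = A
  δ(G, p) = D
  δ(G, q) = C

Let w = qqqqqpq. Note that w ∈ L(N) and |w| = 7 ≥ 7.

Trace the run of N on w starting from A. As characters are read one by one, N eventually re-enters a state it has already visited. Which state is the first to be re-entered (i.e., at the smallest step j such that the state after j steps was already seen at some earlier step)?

Run of N on w = q q q q q p q:
  step 0: A  (start)
  step 1: G  (read q: A→G)
  step 2: C  (read q: G→C)
  step 3: D  (read q: C→D)
  step 4: G  (read q: D→G)   ← first repeat (G seen earlier)
  step 5: C  (read q: G→C)
  step 6: C  (read p: C→C)
  step 7: D  (read q: C→D)

The earliest repeat is at step j = 4: N is in G, which it already visited at step i = 1.
Pumping length from the standard proof: p = 7 (the number of states). The repeated state found above gives |xy| = j ≤ 7 and |y| = j − i ≥ 1.

G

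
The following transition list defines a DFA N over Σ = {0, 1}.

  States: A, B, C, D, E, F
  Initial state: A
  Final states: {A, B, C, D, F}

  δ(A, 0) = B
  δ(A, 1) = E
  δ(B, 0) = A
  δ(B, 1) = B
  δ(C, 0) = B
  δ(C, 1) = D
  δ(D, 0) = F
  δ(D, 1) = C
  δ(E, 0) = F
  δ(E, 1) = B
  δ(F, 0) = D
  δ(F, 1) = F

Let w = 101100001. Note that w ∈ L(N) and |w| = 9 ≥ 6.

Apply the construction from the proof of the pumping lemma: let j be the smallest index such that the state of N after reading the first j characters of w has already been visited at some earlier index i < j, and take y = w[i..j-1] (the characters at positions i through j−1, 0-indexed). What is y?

1

State sequence: A -1-> E -0-> F -1-> F -1-> F -0-> D -0-> F -0-> D -0-> F -1-> F
First repeat at step 3: F was already visited.

So i = 2, j = 3, giving x = w[0:2] = 10, y = w[2:3] = 1, z = w[3:9] = 100001.
Check: |xy| = 3 ≤ 6 and |y| = 1 ≥ 1. Reading y takes N from F back to F, so every xyⁱz is accepted.
Since N has 6 states, any run of length ≥ 6 visits 6+1 states, so by pigeonhole some state repeats within the first 6 steps — that repeat gives the pumpable loop.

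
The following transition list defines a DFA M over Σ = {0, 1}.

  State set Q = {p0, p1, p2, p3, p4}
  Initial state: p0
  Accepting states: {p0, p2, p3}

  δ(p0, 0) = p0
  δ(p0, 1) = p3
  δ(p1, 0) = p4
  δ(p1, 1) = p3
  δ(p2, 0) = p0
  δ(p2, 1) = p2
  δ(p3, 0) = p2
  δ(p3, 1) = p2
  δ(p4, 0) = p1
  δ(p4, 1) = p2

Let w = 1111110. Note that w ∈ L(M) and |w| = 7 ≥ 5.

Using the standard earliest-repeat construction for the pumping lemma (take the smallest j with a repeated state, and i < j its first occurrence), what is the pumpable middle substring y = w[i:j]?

Run of M on w = 1 1 1 1 1 1 0:
  step 0: p0  (start)
  step 1: p3  (read 1: p0→p3)
  step 2: p2  (read 1: p3→p2)
  step 3: p2  (read 1: p2→p2)   ← first repeat (p2 seen earlier)
  step 4: p2  (read 1: p2→p2)
  step 5: p2  (read 1: p2→p2)
  step 6: p2  (read 1: p2→p2)
  step 7: p0  (read 0: p2→p0)

So i = 2, j = 3, giving x = w[0:2] = 11, y = w[2:3] = 1, z = w[3:7] = 1110.
Check: |xy| = 3 ≤ 5 and |y| = 1 ≥ 1. Reading y takes M from p2 back to p2, so every xyⁱz is accepted.

1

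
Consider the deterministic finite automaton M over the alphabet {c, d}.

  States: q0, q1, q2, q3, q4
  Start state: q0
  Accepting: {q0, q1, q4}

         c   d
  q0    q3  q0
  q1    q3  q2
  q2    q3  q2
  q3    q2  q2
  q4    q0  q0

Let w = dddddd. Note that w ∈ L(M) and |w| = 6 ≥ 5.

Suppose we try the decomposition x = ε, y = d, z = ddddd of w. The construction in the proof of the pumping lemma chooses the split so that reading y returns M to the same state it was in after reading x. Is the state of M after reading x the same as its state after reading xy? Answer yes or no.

yes

State sequence: q0 -d-> q0

After x (step 0): q0. After xy (step 1): q0.
They match, so y = d drives M around a cycle from q0 back to itself; pumping y any number of times keeps M in q0 before reading z, and xyⁱz ∈ L(M) for every i ≥ 0.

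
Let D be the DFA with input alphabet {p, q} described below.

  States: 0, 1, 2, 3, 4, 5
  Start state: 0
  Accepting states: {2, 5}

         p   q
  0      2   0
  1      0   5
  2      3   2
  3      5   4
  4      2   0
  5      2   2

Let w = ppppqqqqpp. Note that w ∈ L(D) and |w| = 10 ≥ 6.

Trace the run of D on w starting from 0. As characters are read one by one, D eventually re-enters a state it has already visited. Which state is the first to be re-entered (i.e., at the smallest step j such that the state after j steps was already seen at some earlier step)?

Run of D on w = p p p p q q q q p p:
  step 0: 0  (start)
  step 1: 2  (read p: 0→2)
  step 2: 3  (read p: 2→3)
  step 3: 5  (read p: 3→5)
  step 4: 2  (read p: 5→2)   ← first repeat (2 seen earlier)
  step 5: 2  (read q: 2→2)
  step 6: 2  (read q: 2→2)
  step 7: 2  (read q: 2→2)
  step 8: 2  (read q: 2→2)
  step 9: 3  (read p: 2→3)
  step 10: 5  (read p: 3→5)

The earliest repeat is at step j = 4: D is in 2, which it already visited at step i = 1.

2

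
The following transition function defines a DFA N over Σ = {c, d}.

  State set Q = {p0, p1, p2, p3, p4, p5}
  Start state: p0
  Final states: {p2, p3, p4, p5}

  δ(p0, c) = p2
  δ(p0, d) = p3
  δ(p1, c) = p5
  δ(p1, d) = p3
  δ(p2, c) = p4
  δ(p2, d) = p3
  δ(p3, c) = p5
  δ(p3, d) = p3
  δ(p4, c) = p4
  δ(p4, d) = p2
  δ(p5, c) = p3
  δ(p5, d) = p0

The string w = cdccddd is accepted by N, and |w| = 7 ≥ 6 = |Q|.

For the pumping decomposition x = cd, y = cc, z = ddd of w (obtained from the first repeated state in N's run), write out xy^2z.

cdccccddd

xy^2z = cd·cc·cc·ddd = cdccccddd.
Reading y = cc takes N from p3 back to p3, so after x·y·y the machine is still in p3, and z then leads to the accepting state p3. Hence cdccccddd ∈ L(N).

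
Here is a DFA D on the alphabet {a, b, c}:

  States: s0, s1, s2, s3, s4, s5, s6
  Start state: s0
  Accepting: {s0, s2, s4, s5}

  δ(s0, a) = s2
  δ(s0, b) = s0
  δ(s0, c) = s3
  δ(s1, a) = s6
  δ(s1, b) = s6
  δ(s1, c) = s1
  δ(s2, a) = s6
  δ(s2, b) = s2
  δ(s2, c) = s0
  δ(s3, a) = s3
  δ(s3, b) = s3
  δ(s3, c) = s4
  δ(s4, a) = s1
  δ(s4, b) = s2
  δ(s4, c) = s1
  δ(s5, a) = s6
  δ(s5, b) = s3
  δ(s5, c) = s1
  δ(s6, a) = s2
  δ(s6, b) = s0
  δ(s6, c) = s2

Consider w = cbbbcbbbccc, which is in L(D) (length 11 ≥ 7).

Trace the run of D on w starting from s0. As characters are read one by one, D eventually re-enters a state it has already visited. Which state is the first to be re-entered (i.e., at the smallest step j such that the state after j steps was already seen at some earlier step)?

s3

Run of D on w = c b b b c b b b c c c:
  step 0: s0  (start)
  step 1: s3  (read c: s0→s3)
  step 2: s3  (read b: s3→s3)   ← first repeat (s3 seen earlier)
  step 3: s3  (read b: s3→s3)
  step 4: s3  (read b: s3→s3)
  step 5: s4  (read c: s3→s4)
  step 6: s2  (read b: s4→s2)
  step 7: s2  (read b: s2→s2)
  step 8: s2  (read b: s2→s2)
  step 9: s0  (read c: s2→s0)
  step 10: s3  (read c: s0→s3)
  step 11: s4  (read c: s3→s4)

The earliest repeat is at step j = 2: D is in s3, which it already visited at step i = 1.
Pumping length from the standard proof: p = 7 (the number of states). The repeated state found above gives |xy| = j ≤ 7 and |y| = j − i ≥ 1.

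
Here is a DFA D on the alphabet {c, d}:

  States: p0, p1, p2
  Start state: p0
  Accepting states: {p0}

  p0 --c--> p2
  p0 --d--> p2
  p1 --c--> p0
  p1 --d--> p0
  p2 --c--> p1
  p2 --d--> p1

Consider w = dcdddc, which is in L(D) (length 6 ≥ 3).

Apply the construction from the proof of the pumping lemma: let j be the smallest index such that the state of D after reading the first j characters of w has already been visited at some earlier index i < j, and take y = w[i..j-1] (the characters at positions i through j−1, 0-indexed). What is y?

State sequence: p0 -d-> p2 -c-> p1 -d-> p0 -d-> p2 -d-> p1 -c-> p0
First repeat at step 3: p0 was already visited.

So i = 0, j = 3, giving x = w[0:0] = ε, y = w[0:3] = dcd, z = w[3:6] = ddc.
Check: |xy| = 3 ≤ 3 and |y| = 3 ≥ 1. Reading y takes D from p0 back to p0, so every xyⁱz is accepted.
Pumping length from the standard proof: p = 3 (the number of states). The repeated state found above gives |xy| = j ≤ 3 and |y| = j − i ≥ 1.

dcd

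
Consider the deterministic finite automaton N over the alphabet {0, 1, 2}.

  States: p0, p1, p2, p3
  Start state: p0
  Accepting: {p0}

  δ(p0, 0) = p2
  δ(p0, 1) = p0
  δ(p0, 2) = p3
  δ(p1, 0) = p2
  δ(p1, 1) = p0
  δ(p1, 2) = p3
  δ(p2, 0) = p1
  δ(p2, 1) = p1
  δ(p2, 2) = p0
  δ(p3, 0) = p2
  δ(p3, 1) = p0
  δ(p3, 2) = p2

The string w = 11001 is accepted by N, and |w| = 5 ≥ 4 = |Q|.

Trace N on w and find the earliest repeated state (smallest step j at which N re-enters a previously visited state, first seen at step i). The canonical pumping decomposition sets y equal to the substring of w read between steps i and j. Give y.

1

Run of N on w = 1 1 0 0 1:
  step 0: p0  (start)
  step 1: p0  (read 1: p0→p0)   ← first repeat (p0 seen earlier)
  step 2: p0  (read 1: p0→p0)
  step 3: p2  (read 0: p0→p2)
  step 4: p1  (read 0: p2→p1)
  step 5: p0  (read 1: p1→p0)

So i = 0, j = 1, giving x = w[0:0] = ε, y = w[0:1] = 1, z = w[1:5] = 1001.
Check: |xy| = 1 ≤ 4 and |y| = 1 ≥ 1. Reading y takes N from p0 back to p0, so every xyⁱz is accepted.
With |Q| = 4, pigeonhole forces a state repeat no later than step 4; the substring read between the first and second visits to that state can be pumped.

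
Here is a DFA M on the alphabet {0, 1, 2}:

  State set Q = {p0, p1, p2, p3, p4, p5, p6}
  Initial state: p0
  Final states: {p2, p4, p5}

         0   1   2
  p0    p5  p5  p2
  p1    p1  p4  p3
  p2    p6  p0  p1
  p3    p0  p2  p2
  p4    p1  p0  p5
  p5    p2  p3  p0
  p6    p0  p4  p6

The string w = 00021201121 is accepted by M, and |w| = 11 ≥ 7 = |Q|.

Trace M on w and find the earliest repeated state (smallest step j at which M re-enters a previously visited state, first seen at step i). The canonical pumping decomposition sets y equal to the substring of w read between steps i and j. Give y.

2

State sequence: p0 -0-> p5 -0-> p2 -0-> p6 -2-> p6 -1-> p4 -2-> p5 -0-> p2 -1-> p0 -1-> p5 -2-> p0 -1-> p5
First repeat at step 4: p6 was already visited.

So i = 3, j = 4, giving x = w[0:3] = 000, y = w[3:4] = 2, z = w[4:11] = 1201121.
Check: |xy| = 4 ≤ 7 and |y| = 1 ≥ 1. Reading y takes M from p6 back to p6, so every xyⁱz is accepted.
With |Q| = 7, pigeonhole forces a state repeat no later than step 7; the substring read between the first and second visits to that state can be pumped.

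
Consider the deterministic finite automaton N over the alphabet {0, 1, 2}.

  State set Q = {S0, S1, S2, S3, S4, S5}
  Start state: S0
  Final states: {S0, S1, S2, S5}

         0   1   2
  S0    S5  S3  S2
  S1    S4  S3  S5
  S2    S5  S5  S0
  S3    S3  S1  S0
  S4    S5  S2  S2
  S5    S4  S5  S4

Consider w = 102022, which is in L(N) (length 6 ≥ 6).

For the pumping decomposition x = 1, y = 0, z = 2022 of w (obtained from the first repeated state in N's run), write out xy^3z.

10002022

xy^3z = 1·0·0·0·2022 = 10002022.
Reading y = 0 takes N from S3 back to S3, so after x·y·y·y the machine is still in S3, and z then leads to the accepting state S2. Hence 10002022 ∈ L(N).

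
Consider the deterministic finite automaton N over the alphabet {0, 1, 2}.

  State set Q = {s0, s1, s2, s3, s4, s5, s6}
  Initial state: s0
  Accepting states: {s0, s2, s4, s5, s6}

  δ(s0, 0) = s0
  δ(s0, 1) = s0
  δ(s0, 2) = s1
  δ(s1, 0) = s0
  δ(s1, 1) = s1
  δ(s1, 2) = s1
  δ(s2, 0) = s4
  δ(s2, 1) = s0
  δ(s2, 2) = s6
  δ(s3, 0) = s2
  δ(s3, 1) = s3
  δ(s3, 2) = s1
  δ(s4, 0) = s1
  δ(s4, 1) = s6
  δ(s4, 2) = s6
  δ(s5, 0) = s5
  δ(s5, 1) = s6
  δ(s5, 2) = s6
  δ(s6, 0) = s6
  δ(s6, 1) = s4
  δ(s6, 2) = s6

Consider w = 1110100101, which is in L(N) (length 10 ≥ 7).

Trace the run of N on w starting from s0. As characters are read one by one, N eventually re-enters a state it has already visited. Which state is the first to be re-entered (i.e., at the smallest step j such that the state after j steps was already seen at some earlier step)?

State sequence: s0 -1-> s0 -1-> s0 -1-> s0 -0-> s0 -1-> s0 -0-> s0 -0-> s0 -1-> s0 -0-> s0 -1-> s0
First repeat at step 1: s0 was already visited.

The earliest repeat is at step j = 1: N is in s0, which it already visited at step i = 0.

s0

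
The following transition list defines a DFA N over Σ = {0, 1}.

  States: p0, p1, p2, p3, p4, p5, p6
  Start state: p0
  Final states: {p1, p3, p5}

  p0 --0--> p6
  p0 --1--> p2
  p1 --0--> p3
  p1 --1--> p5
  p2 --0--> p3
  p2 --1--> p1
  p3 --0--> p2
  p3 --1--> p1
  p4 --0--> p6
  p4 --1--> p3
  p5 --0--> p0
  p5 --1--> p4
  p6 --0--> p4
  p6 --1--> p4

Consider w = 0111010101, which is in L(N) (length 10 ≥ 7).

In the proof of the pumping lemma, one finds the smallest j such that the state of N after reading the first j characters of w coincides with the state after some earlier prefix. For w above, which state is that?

p3

Run of N on w = 0 1 1 1 0 1 0 1 0 1:
  step 0: p0  (start)
  step 1: p6  (read 0: p0→p6)
  step 2: p4  (read 1: p6→p4)
  step 3: p3  (read 1: p4→p3)
  step 4: p1  (read 1: p3→p1)
  step 5: p3  (read 0: p1→p3)   ← first repeat (p3 seen earlier)
  step 6: p1  (read 1: p3→p1)
  step 7: p3  (read 0: p1→p3)
  step 8: p1  (read 1: p3→p1)
  step 9: p3  (read 0: p1→p3)
  step 10: p1  (read 1: p3→p1)

The earliest repeat is at step j = 5: N is in p3, which it already visited at step i = 3.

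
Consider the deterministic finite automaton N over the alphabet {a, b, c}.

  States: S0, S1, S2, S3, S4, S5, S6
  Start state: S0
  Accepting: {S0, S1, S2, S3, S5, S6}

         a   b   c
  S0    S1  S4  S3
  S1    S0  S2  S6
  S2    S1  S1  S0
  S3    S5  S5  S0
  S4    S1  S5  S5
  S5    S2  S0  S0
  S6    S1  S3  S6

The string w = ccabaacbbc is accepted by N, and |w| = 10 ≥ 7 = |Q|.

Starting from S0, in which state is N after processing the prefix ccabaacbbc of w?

S3

State sequence: S0 -c-> S3 -c-> S0 -a-> S1 -b-> S2 -a-> S1 -a-> S0 -c-> S3 -b-> S5 -b-> S0 -c-> S3

After reading 10 characters, N is in state S3.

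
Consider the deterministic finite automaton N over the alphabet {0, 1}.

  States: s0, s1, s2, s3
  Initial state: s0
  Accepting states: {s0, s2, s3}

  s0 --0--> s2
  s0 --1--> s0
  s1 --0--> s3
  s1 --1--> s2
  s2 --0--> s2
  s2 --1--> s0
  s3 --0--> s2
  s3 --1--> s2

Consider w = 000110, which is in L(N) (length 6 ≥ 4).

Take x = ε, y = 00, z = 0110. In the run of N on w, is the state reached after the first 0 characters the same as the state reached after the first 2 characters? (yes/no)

Run of N on the first 2 characters of w = 0 0:
  step 0: s0  (start)
  step 1: s2  (read 0: s0→s2)
  step 2: s2  (read 0: s2→s2)

After x (step 0): s0. After xy (step 2): s2.
They differ (s0 ≠ s2), so y is not a cycle from the state after x; this split is not the one the pumping-lemma construction produces, and pumping y need not keep the string in L(N).

no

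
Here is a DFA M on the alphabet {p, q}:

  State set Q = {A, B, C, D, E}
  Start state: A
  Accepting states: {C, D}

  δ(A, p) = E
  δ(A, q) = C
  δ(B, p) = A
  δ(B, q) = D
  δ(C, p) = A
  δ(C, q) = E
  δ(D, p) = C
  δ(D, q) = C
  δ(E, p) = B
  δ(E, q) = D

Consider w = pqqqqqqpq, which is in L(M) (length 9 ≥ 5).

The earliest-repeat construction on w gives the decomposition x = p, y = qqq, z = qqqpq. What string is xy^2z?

pqqqqqqqqqpq

xy^2z = p·qqq·qqq·qqqpq = pqqqqqqqqqpq.
Reading y = qqq takes M from E back to E, so after x·y·y the machine is still in E, and z then leads to the accepting state D. Hence pqqqqqqqqqpq ∈ L(M).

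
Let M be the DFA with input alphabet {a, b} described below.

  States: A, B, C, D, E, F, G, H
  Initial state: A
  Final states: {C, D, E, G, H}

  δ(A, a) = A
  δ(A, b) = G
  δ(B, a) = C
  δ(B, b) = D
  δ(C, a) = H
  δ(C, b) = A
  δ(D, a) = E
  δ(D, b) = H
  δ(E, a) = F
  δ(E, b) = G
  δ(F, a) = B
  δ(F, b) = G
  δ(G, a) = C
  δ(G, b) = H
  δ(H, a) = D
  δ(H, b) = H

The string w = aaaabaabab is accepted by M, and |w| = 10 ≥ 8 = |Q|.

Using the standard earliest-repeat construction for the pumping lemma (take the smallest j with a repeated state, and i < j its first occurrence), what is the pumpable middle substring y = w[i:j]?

State sequence: A -a-> A -a-> A -a-> A -a-> A -b-> G -a-> C -a-> H -b-> H -a-> D -b-> H
First repeat at step 1: A was already visited.

So i = 0, j = 1, giving x = w[0:0] = ε, y = w[0:1] = a, z = w[1:10] = aaabaabab.
Check: |xy| = 1 ≤ 8 and |y| = 1 ≥ 1. Reading y takes M from A back to A, so every xyⁱz is accepted.
Since M has 8 states, any run of length ≥ 8 visits 8+1 states, so by pigeonhole some state repeats within the first 8 steps — that repeat gives the pumpable loop.

a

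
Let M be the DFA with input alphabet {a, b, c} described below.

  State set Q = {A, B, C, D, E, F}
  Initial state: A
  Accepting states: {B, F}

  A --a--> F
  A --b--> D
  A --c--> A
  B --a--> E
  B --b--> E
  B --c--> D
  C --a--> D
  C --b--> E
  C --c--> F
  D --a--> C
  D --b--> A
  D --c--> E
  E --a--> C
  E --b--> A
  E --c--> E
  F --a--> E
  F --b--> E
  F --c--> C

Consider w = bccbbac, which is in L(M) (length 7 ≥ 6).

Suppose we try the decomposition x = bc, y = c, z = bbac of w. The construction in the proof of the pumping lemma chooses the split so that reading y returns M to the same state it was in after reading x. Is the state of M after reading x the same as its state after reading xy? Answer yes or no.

yes

State sequence: A -b-> D -c-> E -c-> E

After x (step 2): E. After xy (step 3): E.
They match, so y = c drives M around a cycle from E back to itself; pumping y any number of times keeps M in E before reading z, and xyⁱz ∈ L(M) for every i ≥ 0.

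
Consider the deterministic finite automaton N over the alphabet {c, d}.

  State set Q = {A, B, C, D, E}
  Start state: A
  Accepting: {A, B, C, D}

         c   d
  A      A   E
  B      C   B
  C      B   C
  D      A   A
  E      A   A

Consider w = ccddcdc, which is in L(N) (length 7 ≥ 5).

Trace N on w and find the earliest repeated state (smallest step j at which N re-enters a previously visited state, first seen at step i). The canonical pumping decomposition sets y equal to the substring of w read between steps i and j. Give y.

State sequence: A -c-> A -c-> A -d-> E -d-> A -c-> A -d-> E -c-> A
First repeat at step 1: A was already visited.

So i = 0, j = 1, giving x = w[0:0] = ε, y = w[0:1] = c, z = w[1:7] = cddcdc.
Check: |xy| = 1 ≤ 5 and |y| = 1 ≥ 1. Reading y takes N from A back to A, so every xyⁱz is accepted.
With |Q| = 5, pigeonhole forces a state repeat no later than step 5; the substring read between the first and second visits to that state can be pumped.

c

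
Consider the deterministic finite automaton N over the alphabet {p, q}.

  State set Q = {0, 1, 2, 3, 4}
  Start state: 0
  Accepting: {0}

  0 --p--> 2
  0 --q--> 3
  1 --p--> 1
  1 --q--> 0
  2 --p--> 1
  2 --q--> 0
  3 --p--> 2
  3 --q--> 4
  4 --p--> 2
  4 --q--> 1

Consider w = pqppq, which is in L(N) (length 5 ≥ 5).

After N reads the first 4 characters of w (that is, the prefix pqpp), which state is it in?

1

Run of N on the first 4 characters of w = p q p p:
  step 0: 0  (start)
  step 1: 2  (read p: 0→2)
  step 2: 0  (read q: 2→0)
  step 3: 2  (read p: 0→2)
  step 4: 1  (read p: 2→1)

After reading 4 characters, N is in state 1.
(This kind of state-tracing is the core of the pumping-lemma construction: with 5 states, pigeonhole forces a repeat within the first 5 steps.)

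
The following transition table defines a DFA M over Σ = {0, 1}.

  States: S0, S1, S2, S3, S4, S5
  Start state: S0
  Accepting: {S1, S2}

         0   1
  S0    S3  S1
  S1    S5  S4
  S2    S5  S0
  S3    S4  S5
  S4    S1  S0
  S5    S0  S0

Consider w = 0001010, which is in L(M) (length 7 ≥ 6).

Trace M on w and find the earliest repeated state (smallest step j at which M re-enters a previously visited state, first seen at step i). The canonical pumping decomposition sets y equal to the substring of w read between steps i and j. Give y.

Run of M on w = 0 0 0 1 0 1 0:
  step 0: S0  (start)
  step 1: S3  (read 0: S0→S3)
  step 2: S4  (read 0: S3→S4)
  step 3: S1  (read 0: S4→S1)
  step 4: S4  (read 1: S1→S4)   ← first repeat (S4 seen earlier)
  step 5: S1  (read 0: S4→S1)
  step 6: S4  (read 1: S1→S4)
  step 7: S1  (read 0: S4→S1)

So i = 2, j = 4, giving x = w[0:2] = 00, y = w[2:4] = 01, z = w[4:7] = 010.
Check: |xy| = 4 ≤ 6 and |y| = 2 ≥ 1. Reading y takes M from S4 back to S4, so every xyⁱz is accepted.

01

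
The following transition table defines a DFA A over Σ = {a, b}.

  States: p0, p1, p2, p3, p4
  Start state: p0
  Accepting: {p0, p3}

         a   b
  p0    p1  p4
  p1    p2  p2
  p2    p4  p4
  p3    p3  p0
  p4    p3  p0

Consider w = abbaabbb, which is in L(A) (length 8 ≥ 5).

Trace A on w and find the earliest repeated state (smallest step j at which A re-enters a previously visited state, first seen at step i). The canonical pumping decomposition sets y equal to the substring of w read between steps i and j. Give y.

State sequence: p0 -a-> p1 -b-> p2 -b-> p4 -a-> p3 -a-> p3 -b-> p0 -b-> p4 -b-> p0
First repeat at step 5: p3 was already visited.

So i = 4, j = 5, giving x = w[0:4] = abba, y = w[4:5] = a, z = w[5:8] = bbb.
Check: |xy| = 5 ≤ 5 and |y| = 1 ≥ 1. Reading y takes A from p3 back to p3, so every xyⁱz is accepted.

a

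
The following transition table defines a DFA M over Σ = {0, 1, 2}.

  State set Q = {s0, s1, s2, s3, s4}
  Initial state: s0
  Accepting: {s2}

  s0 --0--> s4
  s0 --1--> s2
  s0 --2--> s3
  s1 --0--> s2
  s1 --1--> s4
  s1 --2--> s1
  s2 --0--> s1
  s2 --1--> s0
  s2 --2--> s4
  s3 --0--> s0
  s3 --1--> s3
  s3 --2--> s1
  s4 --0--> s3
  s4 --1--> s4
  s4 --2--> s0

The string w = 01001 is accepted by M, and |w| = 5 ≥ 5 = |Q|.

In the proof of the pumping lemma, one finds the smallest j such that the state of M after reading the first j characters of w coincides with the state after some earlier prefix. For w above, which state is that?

Run of M on w = 0 1 0 0 1:
  step 0: s0  (start)
  step 1: s4  (read 0: s0→s4)
  step 2: s4  (read 1: s4→s4)   ← first repeat (s4 seen earlier)
  step 3: s3  (read 0: s4→s3)
  step 4: s0  (read 0: s3→s0)
  step 5: s2  (read 1: s0→s2)

The earliest repeat is at step j = 2: M is in s4, which it already visited at step i = 1.
With |Q| = 5, pigeonhole forces a state repeat no later than step 5; the substring read between the first and second visits to that state can be pumped.

s4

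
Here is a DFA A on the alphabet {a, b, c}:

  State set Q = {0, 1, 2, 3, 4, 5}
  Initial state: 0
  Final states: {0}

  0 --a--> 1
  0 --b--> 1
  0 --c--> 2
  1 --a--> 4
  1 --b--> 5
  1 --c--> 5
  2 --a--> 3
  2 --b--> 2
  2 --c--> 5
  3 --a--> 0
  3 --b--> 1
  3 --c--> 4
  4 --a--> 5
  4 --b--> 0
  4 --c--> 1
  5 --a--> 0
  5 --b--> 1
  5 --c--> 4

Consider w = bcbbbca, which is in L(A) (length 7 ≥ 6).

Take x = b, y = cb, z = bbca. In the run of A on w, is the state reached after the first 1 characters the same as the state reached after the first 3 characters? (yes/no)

yes

State sequence: 0 -b-> 1 -c-> 5 -b-> 1

After x (step 1): 1. After xy (step 3): 1.
They match, so y = cb drives A around a cycle from 1 back to itself; pumping y any number of times keeps A in 1 before reading z, and xyⁱz ∈ L(A) for every i ≥ 0.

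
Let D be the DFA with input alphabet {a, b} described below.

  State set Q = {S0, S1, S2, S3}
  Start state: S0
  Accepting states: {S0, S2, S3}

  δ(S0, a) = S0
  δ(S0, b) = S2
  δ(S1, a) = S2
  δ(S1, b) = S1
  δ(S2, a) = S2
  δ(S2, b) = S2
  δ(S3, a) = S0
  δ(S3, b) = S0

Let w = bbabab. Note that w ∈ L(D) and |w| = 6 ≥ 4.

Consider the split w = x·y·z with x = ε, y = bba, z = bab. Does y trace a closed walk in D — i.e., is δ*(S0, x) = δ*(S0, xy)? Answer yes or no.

no

Run of D on the first 3 characters of w = b b a:
  step 0: S0  (start)
  step 1: S2  (read b: S0→S2)
  step 2: S2  (read b: S2→S2)
  step 3: S2  (read a: S2→S2)

After x (step 0): S0. After xy (step 3): S2.
They differ (S0 ≠ S2), so y is not a cycle from the state after x; this split is not the one the pumping-lemma construction produces, and pumping y need not keep the string in L(D).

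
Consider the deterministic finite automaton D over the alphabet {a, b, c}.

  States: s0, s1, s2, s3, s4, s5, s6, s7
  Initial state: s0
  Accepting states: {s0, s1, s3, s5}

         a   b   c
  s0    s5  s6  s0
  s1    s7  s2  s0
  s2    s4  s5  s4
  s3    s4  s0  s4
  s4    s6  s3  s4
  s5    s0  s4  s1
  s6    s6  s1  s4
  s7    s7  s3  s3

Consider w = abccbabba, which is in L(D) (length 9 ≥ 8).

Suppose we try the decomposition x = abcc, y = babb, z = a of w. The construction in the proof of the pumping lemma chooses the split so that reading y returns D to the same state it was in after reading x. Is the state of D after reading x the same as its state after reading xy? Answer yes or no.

State sequence: s0 -a-> s5 -b-> s4 -c-> s4 -c-> s4 -b-> s3 -a-> s4 -b-> s3 -b-> s0

After x (step 4): s4. After xy (step 8): s0.
They differ (s4 ≠ s0), so y is not a cycle from the state after x; this split is not the one the pumping-lemma construction produces, and pumping y need not keep the string in L(D).

no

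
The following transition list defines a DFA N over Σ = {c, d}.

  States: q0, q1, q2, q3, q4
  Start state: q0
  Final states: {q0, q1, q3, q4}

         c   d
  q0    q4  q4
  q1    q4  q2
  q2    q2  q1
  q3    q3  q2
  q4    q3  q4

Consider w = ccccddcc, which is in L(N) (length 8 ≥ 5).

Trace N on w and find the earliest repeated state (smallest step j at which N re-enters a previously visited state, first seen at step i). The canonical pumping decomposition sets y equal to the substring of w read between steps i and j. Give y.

c

Run of N on w = c c c c d d c c:
  step 0: q0  (start)
  step 1: q4  (read c: q0→q4)
  step 2: q3  (read c: q4→q3)
  step 3: q3  (read c: q3→q3)   ← first repeat (q3 seen earlier)
  step 4: q3  (read c: q3→q3)
  step 5: q2  (read d: q3→q2)
  step 6: q1  (read d: q2→q1)
  step 7: q4  (read c: q1→q4)
  step 8: q3  (read c: q4→q3)

So i = 2, j = 3, giving x = w[0:2] = cc, y = w[2:3] = c, z = w[3:8] = cddcc.
Check: |xy| = 3 ≤ 5 and |y| = 1 ≥ 1. Reading y takes N from q3 back to q3, so every xyⁱz is accepted.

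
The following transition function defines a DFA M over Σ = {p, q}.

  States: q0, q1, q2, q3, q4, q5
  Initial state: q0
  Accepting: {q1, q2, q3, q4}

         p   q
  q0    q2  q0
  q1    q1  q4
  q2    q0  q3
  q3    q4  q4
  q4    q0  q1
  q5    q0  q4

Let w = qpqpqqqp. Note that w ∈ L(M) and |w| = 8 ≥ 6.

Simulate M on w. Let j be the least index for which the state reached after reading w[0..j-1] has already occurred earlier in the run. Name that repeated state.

q0

State sequence: q0 -q-> q0 -p-> q2 -q-> q3 -p-> q4 -q-> q1 -q-> q4 -q-> q1 -p-> q1
First repeat at step 1: q0 was already visited.

The earliest repeat is at step j = 1: M is in q0, which it already visited at step i = 0.
With |Q| = 6, pigeonhole forces a state repeat no later than step 6; the substring read between the first and second visits to that state can be pumped.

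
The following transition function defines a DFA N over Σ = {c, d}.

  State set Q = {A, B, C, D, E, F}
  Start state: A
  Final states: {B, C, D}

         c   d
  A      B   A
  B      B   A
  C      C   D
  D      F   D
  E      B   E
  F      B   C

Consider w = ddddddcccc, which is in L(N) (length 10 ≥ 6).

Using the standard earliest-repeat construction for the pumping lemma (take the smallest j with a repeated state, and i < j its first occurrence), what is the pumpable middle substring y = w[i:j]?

d

State sequence: A -d-> A -d-> A -d-> A -d-> A -d-> A -d-> A -c-> B -c-> B -c-> B -c-> B
First repeat at step 1: A was already visited.

So i = 0, j = 1, giving x = w[0:0] = ε, y = w[0:1] = d, z = w[1:10] = dddddcccc.
Check: |xy| = 1 ≤ 6 and |y| = 1 ≥ 1. Reading y takes N from A back to A, so every xyⁱz is accepted.
Pumping length from the standard proof: p = 6 (the number of states). The repeated state found above gives |xy| = j ≤ 6 and |y| = j − i ≥ 1.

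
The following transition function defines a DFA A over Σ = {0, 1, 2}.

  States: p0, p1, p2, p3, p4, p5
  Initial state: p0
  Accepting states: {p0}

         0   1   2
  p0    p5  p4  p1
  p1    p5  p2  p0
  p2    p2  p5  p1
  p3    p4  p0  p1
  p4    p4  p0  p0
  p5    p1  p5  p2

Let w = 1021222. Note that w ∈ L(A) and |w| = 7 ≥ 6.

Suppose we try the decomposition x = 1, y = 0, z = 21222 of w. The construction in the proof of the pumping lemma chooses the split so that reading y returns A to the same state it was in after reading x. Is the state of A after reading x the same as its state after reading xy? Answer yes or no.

State sequence: p0 -1-> p4 -0-> p4

After x (step 1): p4. After xy (step 2): p4.
They match, so y = 0 drives A around a cycle from p4 back to itself; pumping y any number of times keeps A in p4 before reading z, and xyⁱz ∈ L(A) for every i ≥ 0.

yes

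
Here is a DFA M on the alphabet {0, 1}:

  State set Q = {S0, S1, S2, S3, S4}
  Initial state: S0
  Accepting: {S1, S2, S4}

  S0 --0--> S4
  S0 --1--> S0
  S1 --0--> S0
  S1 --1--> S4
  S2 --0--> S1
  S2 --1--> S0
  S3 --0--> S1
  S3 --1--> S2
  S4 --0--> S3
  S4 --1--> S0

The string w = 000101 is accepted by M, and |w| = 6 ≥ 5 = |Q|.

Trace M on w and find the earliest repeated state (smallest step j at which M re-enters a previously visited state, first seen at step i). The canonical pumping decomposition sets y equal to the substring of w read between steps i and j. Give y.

State sequence: S0 -0-> S4 -0-> S3 -0-> S1 -1-> S4 -0-> S3 -1-> S2
First repeat at step 4: S4 was already visited.

So i = 1, j = 4, giving x = w[0:1] = 0, y = w[1:4] = 001, z = w[4:6] = 01.
Check: |xy| = 4 ≤ 5 and |y| = 3 ≥ 1. Reading y takes M from S4 back to S4, so every xyⁱz is accepted.

001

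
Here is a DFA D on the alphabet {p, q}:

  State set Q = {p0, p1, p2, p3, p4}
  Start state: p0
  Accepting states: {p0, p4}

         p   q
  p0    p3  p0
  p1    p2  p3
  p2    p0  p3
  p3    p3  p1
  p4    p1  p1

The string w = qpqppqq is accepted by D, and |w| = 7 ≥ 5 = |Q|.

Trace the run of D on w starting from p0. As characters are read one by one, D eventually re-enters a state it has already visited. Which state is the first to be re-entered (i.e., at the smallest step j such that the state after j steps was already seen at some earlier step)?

State sequence: p0 -q-> p0 -p-> p3 -q-> p1 -p-> p2 -p-> p0 -q-> p0 -q-> p0
First repeat at step 1: p0 was already visited.

The earliest repeat is at step j = 1: D is in p0, which it already visited at step i = 0.
Since D has 5 states, any run of length ≥ 5 visits 5+1 states, so by pigeonhole some state repeats within the first 5 steps — that repeat gives the pumpable loop.

p0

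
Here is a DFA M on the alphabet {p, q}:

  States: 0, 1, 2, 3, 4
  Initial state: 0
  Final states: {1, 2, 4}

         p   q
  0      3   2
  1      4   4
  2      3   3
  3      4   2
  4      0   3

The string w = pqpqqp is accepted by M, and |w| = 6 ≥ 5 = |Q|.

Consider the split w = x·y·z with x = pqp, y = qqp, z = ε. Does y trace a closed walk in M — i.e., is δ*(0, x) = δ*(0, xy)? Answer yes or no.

no

Run of M on the first 6 characters of w = p q p q q p:
  step 0: 0  (start)
  step 1: 3  (read p: 0→3)
  step 2: 2  (read q: 3→2)
  step 3: 3  (read p: 2→3)
  step 4: 2  (read q: 3→2)
  step 5: 3  (read q: 2→3)
  step 6: 4  (read p: 3→4)

After x (step 3): 3. After xy (step 6): 4.
They differ (3 ≠ 4), so y is not a cycle from the state after x; this split is not the one the pumping-lemma construction produces, and pumping y need not keep the string in L(M).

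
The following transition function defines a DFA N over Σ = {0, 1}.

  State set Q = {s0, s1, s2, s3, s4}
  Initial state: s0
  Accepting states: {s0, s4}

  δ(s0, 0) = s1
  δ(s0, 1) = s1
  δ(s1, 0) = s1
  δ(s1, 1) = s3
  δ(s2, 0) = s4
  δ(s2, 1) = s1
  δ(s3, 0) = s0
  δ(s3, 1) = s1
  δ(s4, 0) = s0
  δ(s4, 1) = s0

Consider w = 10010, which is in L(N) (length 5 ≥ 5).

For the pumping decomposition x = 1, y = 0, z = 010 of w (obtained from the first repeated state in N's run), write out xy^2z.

100010

xy^2z = 1·0·0·010 = 100010.
Reading y = 0 takes N from s1 back to s1, so after x·y·y the machine is still in s1, and z then leads to the accepting state s0. Hence 100010 ∈ L(N).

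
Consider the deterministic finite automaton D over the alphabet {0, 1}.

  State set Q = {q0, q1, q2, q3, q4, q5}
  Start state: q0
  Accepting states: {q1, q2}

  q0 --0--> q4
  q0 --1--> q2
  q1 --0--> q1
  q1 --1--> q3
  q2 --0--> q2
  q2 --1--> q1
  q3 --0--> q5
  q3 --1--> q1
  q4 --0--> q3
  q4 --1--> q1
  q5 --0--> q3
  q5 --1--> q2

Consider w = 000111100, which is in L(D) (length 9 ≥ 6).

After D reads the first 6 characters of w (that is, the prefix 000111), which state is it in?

q3

Run of D on the first 6 characters of w = 0 0 0 1 1 1:
  step 0: q0  (start)
  step 1: q4  (read 0: q0→q4)
  step 2: q3  (read 0: q4→q3)
  step 3: q5  (read 0: q3→q5)
  step 4: q2  (read 1: q5→q2)
  step 5: q1  (read 1: q2→q1)
  step 6: q3  (read 1: q1→q3)

After reading 6 characters, D is in state q3.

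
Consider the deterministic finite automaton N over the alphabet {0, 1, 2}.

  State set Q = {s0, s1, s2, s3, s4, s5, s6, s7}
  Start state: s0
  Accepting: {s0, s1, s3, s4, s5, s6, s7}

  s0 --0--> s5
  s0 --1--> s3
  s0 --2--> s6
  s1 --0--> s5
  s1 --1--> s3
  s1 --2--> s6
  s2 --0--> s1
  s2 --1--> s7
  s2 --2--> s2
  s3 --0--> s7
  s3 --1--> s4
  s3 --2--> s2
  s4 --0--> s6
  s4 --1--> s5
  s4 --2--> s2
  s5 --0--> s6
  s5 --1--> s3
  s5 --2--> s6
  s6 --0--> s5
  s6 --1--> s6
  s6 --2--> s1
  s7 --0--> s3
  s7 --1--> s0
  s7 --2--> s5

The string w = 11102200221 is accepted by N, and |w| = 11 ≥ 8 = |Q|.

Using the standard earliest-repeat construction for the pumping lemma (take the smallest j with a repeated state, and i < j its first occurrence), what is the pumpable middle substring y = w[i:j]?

22

Run of N on w = 1 1 1 0 2 2 0 0 2 2 1:
  step 0: s0  (start)
  step 1: s3  (read 1: s0→s3)
  step 2: s4  (read 1: s3→s4)
  step 3: s5  (read 1: s4→s5)
  step 4: s6  (read 0: s5→s6)
  step 5: s1  (read 2: s6→s1)
  step 6: s6  (read 2: s1→s6)   ← first repeat (s6 seen earlier)
  step 7: s5  (read 0: s6→s5)
  step 8: s6  (read 0: s5→s6)
  step 9: s1  (read 2: s6→s1)
  step 10: s6  (read 2: s1→s6)
  step 11: s6  (read 1: s6→s6)

So i = 4, j = 6, giving x = w[0:4] = 1110, y = w[4:6] = 22, z = w[6:11] = 00221.
Check: |xy| = 6 ≤ 8 and |y| = 2 ≥ 1. Reading y takes N from s6 back to s6, so every xyⁱz is accepted.
With |Q| = 8, pigeonhole forces a state repeat no later than step 8; the substring read between the first and second visits to that state can be pumped.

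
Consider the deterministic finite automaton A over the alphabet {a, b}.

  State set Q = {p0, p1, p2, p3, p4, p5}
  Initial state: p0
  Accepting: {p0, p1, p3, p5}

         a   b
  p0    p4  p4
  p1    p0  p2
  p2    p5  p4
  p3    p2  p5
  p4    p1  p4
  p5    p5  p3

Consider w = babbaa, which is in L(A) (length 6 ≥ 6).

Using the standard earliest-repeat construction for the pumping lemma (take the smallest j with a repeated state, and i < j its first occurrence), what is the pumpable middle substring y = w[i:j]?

abb

Run of A on w = b a b b a a:
  step 0: p0  (start)
  step 1: p4  (read b: p0→p4)
  step 2: p1  (read a: p4→p1)
  step 3: p2  (read b: p1→p2)
  step 4: p4  (read b: p2→p4)   ← first repeat (p4 seen earlier)
  step 5: p1  (read a: p4→p1)
  step 6: p0  (read a: p1→p0)

So i = 1, j = 4, giving x = w[0:1] = b, y = w[1:4] = abb, z = w[4:6] = aa.
Check: |xy| = 4 ≤ 6 and |y| = 3 ≥ 1. Reading y takes A from p4 back to p4, so every xyⁱz is accepted.
Since A has 6 states, any run of length ≥ 6 visits 6+1 states, so by pigeonhole some state repeats within the first 6 steps — that repeat gives the pumpable loop.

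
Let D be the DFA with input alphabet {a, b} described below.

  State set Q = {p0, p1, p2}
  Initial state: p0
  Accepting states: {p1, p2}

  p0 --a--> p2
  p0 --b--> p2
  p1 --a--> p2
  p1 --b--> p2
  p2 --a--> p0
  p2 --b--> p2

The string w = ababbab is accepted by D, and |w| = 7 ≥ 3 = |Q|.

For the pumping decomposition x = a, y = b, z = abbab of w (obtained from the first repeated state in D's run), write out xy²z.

xy^2z = a·b·b·abbab = abbabbab.
Reading y = b takes D from p2 back to p2, so after x·y·y the machine is still in p2, and z then leads to the accepting state p2. Hence abbabbab ∈ L(D).

abbabbab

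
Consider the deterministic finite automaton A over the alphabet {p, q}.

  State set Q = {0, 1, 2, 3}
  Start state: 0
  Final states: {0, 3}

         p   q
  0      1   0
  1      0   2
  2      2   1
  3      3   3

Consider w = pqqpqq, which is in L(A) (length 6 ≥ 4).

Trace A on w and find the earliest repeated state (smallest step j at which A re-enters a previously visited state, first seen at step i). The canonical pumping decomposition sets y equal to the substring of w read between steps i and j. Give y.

qq

State sequence: 0 -p-> 1 -q-> 2 -q-> 1 -p-> 0 -q-> 0 -q-> 0
First repeat at step 3: 1 was already visited.

So i = 1, j = 3, giving x = w[0:1] = p, y = w[1:3] = qq, z = w[3:6] = pqq.
Check: |xy| = 3 ≤ 4 and |y| = 2 ≥ 1. Reading y takes A from 1 back to 1, so every xyⁱz is accepted.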